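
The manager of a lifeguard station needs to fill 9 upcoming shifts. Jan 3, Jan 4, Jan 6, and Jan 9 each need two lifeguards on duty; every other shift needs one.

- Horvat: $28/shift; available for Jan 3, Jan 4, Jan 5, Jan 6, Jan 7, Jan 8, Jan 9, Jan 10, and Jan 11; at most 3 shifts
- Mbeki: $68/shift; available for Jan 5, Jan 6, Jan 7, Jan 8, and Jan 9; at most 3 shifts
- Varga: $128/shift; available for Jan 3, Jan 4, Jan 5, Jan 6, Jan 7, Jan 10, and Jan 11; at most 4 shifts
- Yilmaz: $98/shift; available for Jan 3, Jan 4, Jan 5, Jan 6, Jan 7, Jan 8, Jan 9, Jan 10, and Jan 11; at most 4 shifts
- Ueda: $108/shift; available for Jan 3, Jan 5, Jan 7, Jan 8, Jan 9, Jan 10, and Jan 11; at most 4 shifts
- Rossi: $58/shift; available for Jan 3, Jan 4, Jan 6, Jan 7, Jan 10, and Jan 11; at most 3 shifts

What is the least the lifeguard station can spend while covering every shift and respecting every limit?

$854

Picking the cheapest available lifeguard for each shift independently would cost $494, but that ignores the shift limits.
An optimal schedule: Jan 3→Rossi+Yilmaz, Jan 4→Rossi+Yilmaz, Jan 5→Horvat, Jan 6→Mbeki+Yilmaz, Jan 7→Mbeki, Jan 8→Horvat, Jan 9→Mbeki+Yilmaz, Jan 10→Horvat, Jan 11→Rossi.
Total: 58 + 98 + 58 + 98 + 28 + 68 + 98 + 68 + 28 + 68 + 98 + 28 + 58 = $854.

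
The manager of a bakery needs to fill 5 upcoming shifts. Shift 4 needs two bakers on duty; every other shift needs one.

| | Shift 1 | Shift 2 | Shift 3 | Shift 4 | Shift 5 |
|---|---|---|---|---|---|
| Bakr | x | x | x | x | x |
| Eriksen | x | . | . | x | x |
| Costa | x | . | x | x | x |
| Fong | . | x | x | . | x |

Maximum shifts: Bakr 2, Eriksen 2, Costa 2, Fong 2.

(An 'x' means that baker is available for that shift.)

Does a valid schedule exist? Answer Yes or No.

One valid schedule: Shift 1→Bakr, Shift 2→Bakr, Shift 3→Costa, Shift 4→Eriksen+Costa, Shift 5→Eriksen.
Loads: Bakr 2/2, Eriksen 2/2, Costa 2/2, Fong 0/2 — all within limits.

Yes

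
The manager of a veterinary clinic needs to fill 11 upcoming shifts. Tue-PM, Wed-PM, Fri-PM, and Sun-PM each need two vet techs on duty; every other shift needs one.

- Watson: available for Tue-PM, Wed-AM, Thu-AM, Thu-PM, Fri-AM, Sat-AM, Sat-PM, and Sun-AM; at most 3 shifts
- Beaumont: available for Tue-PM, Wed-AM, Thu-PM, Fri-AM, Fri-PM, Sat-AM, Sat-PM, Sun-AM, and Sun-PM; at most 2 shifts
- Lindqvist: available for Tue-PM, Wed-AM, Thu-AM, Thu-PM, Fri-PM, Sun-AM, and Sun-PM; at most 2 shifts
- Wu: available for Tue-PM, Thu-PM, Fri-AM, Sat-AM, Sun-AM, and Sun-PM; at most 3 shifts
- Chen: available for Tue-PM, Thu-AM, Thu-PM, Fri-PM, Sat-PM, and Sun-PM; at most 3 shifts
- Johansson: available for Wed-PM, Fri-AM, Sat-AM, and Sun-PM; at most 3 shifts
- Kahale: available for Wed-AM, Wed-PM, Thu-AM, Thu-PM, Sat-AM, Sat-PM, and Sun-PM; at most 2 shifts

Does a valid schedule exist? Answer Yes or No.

Wed-PM can only be covered by Johansson and Kahale, so that assignment is forced.
One valid schedule: Tue-PM→Wu+Chen, Wed-AM→Watson, Wed-PM→Johansson+Kahale, Thu-AM→Watson, Thu-PM→Wu, Fri-AM→Watson, Fri-PM→Beaumont+Lindqvist, Sat-AM→Wu, Sat-PM→Beaumont, Sun-AM→Lindqvist, Sun-PM→Chen+Johansson.
Loads: Watson 3/3, Beaumont 2/2, Lindqvist 2/2, Wu 3/3, Chen 2/3, Johansson 2/3, Kahale 1/2 — all within limits.

Yes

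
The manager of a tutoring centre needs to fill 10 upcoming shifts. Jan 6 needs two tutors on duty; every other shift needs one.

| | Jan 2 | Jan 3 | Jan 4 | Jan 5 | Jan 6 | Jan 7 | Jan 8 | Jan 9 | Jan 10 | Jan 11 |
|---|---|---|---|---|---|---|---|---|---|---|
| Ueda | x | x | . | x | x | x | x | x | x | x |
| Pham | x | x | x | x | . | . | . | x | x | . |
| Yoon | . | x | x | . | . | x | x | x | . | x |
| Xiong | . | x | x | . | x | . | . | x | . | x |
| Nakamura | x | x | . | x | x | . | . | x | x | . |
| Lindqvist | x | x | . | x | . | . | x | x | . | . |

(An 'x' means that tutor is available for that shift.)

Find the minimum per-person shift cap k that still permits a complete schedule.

2

With 6 tutors and 11 worker-slots to fill, someone must work at least ⌈11/6⌉ = 2 shifts, so k ≥ 2.
k = 2 works: Jan 2→Nakamura, Jan 3→Xiong, Jan 4→Pham, Jan 5→Nakamura, Jan 6→Ueda+Xiong, Jan 7→Ueda, Jan 8→Yoon, Jan 9→Lindqvist, Jan 10→Pham, Jan 11→Yoon.
Loads: Ueda 2, Pham 2, Yoon 2, Xiong 2, Nakamura 2, Lindqvist 1 — all ≤ 2.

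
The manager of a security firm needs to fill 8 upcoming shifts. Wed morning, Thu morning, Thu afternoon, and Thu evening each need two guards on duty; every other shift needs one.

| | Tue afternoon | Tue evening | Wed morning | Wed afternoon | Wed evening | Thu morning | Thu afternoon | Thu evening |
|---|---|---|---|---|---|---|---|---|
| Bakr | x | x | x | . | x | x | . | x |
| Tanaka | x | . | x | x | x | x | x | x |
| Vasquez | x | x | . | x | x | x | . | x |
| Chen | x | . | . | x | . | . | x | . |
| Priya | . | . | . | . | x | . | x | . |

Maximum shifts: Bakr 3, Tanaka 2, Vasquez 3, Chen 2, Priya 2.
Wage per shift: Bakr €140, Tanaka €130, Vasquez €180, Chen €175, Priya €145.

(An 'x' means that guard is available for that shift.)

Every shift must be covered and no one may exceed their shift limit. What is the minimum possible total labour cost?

Wed morning can only be covered by Bakr and Tanaka, so that assignment is forced.
Picking the cheapest available guard for each shift independently would cost €1615, but that ignores the shift limits.
An optimal schedule: Tue afternoon→Chen, Tue evening→Bakr, Wed morning→Bakr+Tanaka, Wed afternoon→Vasquez, Wed evening→Priya, Thu morning→Bakr+Vasquez, Thu afternoon→Chen+Priya, Thu evening→Tanaka+Vasquez.
Total: 175 + 140 + 140 + 130 + 180 + 145 + 140 + 180 + 175 + 145 + 130 + 180 = €1860.

€1860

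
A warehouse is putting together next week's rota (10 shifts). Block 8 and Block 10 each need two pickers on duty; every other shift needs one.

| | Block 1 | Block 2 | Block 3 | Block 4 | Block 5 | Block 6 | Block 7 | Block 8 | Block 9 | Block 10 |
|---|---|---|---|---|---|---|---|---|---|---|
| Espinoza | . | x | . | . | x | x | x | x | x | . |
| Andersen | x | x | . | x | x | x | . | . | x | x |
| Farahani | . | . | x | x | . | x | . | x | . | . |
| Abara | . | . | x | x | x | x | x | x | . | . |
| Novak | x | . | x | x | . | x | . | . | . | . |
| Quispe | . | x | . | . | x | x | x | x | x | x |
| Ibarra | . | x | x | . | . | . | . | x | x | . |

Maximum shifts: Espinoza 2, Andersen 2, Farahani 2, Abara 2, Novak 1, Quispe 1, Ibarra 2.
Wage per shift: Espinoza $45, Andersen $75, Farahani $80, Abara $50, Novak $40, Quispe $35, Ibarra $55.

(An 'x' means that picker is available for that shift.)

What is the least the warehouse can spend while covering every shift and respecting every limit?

Block 10 can only be covered by Andersen and Quispe, so that assignment is forced.
Picking the cheapest available picker for each shift independently would cost $485, but that ignores the shift limits.
An optimal schedule: Block 1→Andersen, Block 2→Espinoza, Block 3→Farahani, Block 4→Farahani, Block 5→Abara, Block 6→Novak, Block 7→Espinoza, Block 8→Abara+Ibarra, Block 9→Ibarra, Block 10→Andersen+Quispe.
Total: 75 + 45 + 80 + 80 + 50 + 40 + 45 + 50 + 55 + 55 + 75 + 35 = $685.

$685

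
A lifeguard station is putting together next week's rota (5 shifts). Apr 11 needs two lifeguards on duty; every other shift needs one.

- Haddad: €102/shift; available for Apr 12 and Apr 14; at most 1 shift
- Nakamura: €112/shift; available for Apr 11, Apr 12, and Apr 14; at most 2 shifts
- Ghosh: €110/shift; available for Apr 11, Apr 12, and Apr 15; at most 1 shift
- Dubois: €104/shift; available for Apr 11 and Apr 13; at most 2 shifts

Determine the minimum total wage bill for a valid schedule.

€644

Apr 13 can only be covered by Dubois, so that assignment is forced.
Apr 15 can only be covered by Ghosh, so that assignment is forced.
Picking the cheapest available lifeguard for each shift independently would cost €632, but that ignores the shift limits.
An optimal schedule: Apr 11→Nakamura+Dubois, Apr 12→Nakamura, Apr 13→Dubois, Apr 14→Haddad, Apr 15→Ghosh.
Total: 112 + 104 + 112 + 104 + 102 + 110 = €644.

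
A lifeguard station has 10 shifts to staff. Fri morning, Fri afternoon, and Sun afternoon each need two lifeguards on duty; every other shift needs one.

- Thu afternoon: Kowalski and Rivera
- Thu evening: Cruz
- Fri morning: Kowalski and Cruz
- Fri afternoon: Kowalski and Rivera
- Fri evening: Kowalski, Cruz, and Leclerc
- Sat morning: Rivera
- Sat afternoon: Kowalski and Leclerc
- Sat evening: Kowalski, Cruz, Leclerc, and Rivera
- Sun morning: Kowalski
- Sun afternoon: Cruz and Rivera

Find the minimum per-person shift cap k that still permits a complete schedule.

4

With 4 lifeguards and 13 worker-slots to fill, someone must work at least ⌈13/4⌉ = 4 shifts, so k ≥ 4.
k = 4 works: Thu afternoon→Kowalski, Thu evening→Cruz, Fri morning→Kowalski+Cruz, Fri afternoon→Kowalski+Rivera, Fri evening→Cruz, Sat morning→Rivera, Sat afternoon→Leclerc, Sat evening→Leclerc, Sun morning→Kowalski, Sun afternoon→Cruz+Rivera.
Loads: Kowalski 4, Cruz 4, Leclerc 2, Rivera 3 — all ≤ 4.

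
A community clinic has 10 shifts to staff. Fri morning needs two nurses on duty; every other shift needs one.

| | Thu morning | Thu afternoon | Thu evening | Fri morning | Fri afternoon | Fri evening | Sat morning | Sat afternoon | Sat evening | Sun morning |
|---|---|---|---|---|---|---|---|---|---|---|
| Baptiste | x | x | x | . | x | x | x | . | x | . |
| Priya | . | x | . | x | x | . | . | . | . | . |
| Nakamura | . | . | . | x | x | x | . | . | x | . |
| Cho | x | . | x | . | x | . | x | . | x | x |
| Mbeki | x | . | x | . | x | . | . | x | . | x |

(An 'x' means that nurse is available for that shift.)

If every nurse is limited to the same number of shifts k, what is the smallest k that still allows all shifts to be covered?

With 5 nurses and 11 worker-slots to fill, someone must work at least ⌈11/5⌉ = 3 shifts, so k ≥ 3.
k = 3 works: Thu morning→Cho, Thu afternoon→Baptiste, Thu evening→Cho, Fri morning→Priya+Nakamura, Fri afternoon→Priya, Fri evening→Baptiste, Sat morning→Baptiste, Sat afternoon→Mbeki, Sat evening→Nakamura, Sun morning→Cho.
Loads: Baptiste 3, Priya 2, Nakamura 2, Cho 3, Mbeki 1 — all ≤ 3.

3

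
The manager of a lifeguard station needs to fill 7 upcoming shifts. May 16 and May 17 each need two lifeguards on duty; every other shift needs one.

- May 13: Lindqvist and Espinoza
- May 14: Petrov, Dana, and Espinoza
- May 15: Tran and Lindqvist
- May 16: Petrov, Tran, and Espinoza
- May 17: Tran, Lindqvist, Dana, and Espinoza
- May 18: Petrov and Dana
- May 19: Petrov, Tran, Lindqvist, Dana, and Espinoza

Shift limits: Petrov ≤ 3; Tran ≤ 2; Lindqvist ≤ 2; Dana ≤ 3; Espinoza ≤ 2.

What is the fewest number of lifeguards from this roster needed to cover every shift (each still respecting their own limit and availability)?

9 slots to fill and no one can take more than 3, so at least ⌈9/3⌉ = 3 lifeguards are needed.
Any 3 lifeguards together have capacity at most 3+3+2 = 8 < 9 slots, so 3 can never suffice.
Petrov, Tran, Lindqvist, and Dana alone can cover everything: May 13→Lindqvist, May 14→Petrov, May 15→Tran, May 16→Petrov+Tran, May 17→Lindqvist+Dana, May 18→Petrov, May 19→Dana.

4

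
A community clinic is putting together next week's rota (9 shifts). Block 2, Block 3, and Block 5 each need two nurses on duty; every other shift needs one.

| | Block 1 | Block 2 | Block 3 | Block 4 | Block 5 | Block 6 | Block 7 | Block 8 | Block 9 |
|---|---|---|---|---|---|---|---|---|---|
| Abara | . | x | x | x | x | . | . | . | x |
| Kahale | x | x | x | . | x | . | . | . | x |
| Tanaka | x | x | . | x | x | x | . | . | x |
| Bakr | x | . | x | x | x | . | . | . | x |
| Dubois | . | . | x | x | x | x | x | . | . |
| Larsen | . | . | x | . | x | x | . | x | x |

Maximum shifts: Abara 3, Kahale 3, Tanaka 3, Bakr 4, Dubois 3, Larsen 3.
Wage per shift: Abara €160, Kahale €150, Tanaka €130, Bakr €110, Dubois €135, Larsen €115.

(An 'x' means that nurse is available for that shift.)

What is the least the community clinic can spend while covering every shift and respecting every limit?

Block 7 can only be covered by Dubois, so that assignment is forced.
Block 8 can only be covered by Larsen, so that assignment is forced.
Picking the cheapest available nurse for each shift independently would cost €1425, but that ignores the shift limits.
An optimal schedule: Block 1→Bakr, Block 2→Tanaka+Kahale, Block 3→Bakr+Larsen, Block 4→Bakr, Block 5→Bakr+Tanaka, Block 6→Larsen, Block 7→Dubois, Block 8→Larsen, Block 9→Tanaka.
Total: 110 + 130 + 150 + 110 + 115 + 110 + 110 + 130 + 115 + 135 + 115 + 130 = €1460.

€1460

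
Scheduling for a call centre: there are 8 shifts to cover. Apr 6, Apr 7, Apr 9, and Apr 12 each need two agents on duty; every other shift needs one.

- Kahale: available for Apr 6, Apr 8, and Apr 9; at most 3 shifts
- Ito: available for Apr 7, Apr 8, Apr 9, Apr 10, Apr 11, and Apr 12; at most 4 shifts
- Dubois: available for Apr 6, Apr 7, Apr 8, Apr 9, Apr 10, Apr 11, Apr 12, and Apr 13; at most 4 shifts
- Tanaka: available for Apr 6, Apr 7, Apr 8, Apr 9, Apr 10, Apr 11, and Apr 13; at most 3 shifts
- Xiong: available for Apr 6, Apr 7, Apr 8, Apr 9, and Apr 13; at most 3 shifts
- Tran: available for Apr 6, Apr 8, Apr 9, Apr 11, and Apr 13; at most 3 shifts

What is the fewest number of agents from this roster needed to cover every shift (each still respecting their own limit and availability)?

12 slots to fill and no one can take more than 4, so at least ⌈12/4⌉ = 3 agents are needed.
Any 3 agents together have capacity at most 4+4+3 = 11 < 12 slots, so 3 can never suffice.
Kahale, Ito, Dubois, and Tanaka alone can cover everything: Apr 6→Kahale+Dubois, Apr 7→Ito+Dubois, Apr 8→Kahale, Apr 9→Kahale+Tanaka, Apr 10→Ito, Apr 11→Ito, Apr 12→Ito+Dubois, Apr 13→Dubois.

4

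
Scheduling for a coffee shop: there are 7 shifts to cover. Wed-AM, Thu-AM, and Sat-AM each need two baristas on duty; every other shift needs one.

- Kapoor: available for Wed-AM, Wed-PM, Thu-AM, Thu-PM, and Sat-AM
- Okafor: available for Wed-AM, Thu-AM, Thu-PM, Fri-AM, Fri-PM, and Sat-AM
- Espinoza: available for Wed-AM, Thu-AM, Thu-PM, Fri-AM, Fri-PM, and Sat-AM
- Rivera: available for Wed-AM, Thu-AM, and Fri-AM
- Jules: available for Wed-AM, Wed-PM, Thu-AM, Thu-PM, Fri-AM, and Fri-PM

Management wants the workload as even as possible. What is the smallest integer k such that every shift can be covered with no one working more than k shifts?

With 5 baristas and 10 worker-slots to fill, someone must work at least ⌈10/5⌉ = 2 shifts, so k ≥ 2.
k = 2 works: Wed-AM→Rivera+Jules, Wed-PM→Kapoor, Thu-AM→Rivera+Jules, Thu-PM→Espinoza, Fri-AM→Espinoza, Fri-PM→Okafor, Sat-AM→Kapoor+Okafor.
Loads: Kapoor 2, Okafor 2, Espinoza 2, Rivera 2, Jules 2 — all ≤ 2.

2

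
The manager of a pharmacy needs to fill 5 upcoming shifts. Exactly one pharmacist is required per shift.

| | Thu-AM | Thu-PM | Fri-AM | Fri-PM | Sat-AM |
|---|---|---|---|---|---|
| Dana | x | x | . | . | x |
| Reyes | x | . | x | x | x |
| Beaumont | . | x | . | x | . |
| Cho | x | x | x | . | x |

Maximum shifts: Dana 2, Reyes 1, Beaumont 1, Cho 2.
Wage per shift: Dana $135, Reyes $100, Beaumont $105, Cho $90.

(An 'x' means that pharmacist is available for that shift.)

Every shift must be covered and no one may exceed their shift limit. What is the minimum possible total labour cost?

Picking the cheapest available pharmacist for each shift independently would cost $460, but that ignores the shift limits.
An optimal schedule: Thu-AM→Cho, Thu-PM→Beaumont, Fri-AM→Cho, Fri-PM→Reyes, Sat-AM→Dana.
Total: 90 + 105 + 90 + 100 + 135 = $520.

$520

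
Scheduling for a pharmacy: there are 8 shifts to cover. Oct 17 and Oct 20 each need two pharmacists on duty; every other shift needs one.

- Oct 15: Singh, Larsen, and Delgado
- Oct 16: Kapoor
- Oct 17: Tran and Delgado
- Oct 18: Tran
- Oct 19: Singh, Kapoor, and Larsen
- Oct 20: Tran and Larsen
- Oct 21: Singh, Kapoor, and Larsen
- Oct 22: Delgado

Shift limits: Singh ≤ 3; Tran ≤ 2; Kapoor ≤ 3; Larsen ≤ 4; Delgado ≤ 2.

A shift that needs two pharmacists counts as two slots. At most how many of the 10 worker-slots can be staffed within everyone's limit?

9

Total capacity across all pharmacists is 3+2+3+4+2 = 14, and 10 slots are needed, so at most 10 can be filled.
Shifts {Oct 17, Oct 18, Oct 20} need 5 slots but only Tran, Larsen, and Delgado are available for them, supplying at most 4 — so at least 1 slot must go unfilled.
An assignment achieving 9: Oct 15→Singh, Oct 16→Kapoor, Oct 17→Tran+Delgado, Oct 18→Tran, Oct 19→Singh, Oct 20→Larsen, Oct 21→Singh, Oct 22→Delgado.
Loads: Singh 3/3, Tran 2/2, Kapoor 1/3, Larsen 1/4, Delgado 2/2.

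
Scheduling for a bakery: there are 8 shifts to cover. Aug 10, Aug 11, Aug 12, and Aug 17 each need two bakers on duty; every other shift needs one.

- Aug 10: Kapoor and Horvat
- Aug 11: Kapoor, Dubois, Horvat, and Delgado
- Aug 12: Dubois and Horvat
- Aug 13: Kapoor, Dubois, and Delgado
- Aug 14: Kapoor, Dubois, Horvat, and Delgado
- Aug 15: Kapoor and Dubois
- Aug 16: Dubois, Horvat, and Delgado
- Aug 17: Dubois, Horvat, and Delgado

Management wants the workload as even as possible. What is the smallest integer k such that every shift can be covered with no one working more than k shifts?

3

With 4 bakers and 12 worker-slots to fill, someone must work at least ⌈12/4⌉ = 3 shifts, so k ≥ 3.
k = 3 works: Aug 10→Kapoor+Horvat, Aug 11→Horvat+Delgado, Aug 12→Dubois+Horvat, Aug 13→Kapoor, Aug 14→Delgado, Aug 15→Kapoor, Aug 16→Dubois, Aug 17→Dubois+Delgado.
Loads: Kapoor 3, Dubois 3, Horvat 3, Delgado 3 — all ≤ 3.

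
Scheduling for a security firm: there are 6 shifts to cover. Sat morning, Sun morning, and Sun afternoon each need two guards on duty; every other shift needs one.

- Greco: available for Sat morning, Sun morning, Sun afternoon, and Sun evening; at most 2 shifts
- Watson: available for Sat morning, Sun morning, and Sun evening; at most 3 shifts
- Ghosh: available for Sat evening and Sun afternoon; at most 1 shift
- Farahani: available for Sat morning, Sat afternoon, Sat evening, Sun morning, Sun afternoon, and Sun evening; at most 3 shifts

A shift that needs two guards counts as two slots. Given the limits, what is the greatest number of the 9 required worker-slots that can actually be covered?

9

Total capacity across all guards is 2+3+1+3 = 9, and 9 slots are needed, so at most 9 can be filled.
An assignment achieving 9: Sat morning→Greco+Watson, Sat afternoon→Farahani, Sat evening→Ghosh, Sun morning→Watson+Farahani, Sun afternoon→Greco+Farahani, Sun evening→Watson.
Loads: Greco 2/2, Watson 3/3, Ghosh 1/1, Farahani 3/3.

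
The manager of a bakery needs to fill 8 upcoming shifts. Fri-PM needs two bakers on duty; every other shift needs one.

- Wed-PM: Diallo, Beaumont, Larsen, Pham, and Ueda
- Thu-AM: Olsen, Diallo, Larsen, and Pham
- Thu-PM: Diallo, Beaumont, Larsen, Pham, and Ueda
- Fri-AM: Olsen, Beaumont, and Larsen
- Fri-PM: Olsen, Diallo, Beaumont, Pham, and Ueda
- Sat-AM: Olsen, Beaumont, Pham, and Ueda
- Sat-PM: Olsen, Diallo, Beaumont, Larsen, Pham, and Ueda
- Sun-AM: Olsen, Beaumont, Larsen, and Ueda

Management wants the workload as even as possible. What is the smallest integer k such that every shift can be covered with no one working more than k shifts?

2

With 6 bakers and 9 worker-slots to fill, someone must work at least ⌈9/6⌉ = 2 shifts, so k ≥ 2.
k = 2 works: Wed-PM→Diallo, Thu-AM→Olsen, Thu-PM→Diallo, Fri-AM→Olsen, Fri-PM→Pham+Ueda, Sat-AM→Beaumont, Sat-PM→Larsen, Sun-AM→Beaumont.
Loads: Olsen 2, Diallo 2, Beaumont 2, Larsen 1, Pham 1, Ueda 1 — all ≤ 2.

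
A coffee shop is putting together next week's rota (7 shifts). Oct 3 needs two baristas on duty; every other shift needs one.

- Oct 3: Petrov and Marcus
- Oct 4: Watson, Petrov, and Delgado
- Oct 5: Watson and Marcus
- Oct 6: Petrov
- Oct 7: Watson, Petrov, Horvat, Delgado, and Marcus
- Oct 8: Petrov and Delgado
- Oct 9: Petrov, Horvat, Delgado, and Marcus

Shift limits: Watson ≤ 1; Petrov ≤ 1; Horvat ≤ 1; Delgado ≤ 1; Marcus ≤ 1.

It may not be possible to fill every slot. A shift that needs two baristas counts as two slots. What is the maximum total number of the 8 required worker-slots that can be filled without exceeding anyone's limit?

5

Total capacity across all baristas is 1+1+1+1+1 = 5, and 8 slots are needed, so at most 5 can be filled.
An assignment achieving 5: Oct 3→Marcus, Oct 5→Watson, Oct 6→Petrov, Oct 8→Delgado, Oct 9→Horvat.
Loads: Watson 1/1, Petrov 1/1, Horvat 1/1, Delgado 1/1, Marcus 1/1.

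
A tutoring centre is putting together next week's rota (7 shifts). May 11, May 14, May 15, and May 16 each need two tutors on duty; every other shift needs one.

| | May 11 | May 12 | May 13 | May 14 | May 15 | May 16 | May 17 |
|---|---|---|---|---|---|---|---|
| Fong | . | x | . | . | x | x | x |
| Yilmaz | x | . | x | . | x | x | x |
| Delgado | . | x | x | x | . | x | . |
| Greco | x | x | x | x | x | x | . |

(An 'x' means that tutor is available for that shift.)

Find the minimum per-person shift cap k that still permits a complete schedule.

With 4 tutors and 11 worker-slots to fill, someone must work at least ⌈11/4⌉ = 3 shifts, so k ≥ 3.
k = 3 works: May 11→Yilmaz+Greco, May 12→Fong, May 13→Yilmaz, May 14→Delgado+Greco, May 15→Fong+Yilmaz, May 16→Delgado+Greco, May 17→Fong.
Loads: Fong 3, Yilmaz 3, Delgado 2, Greco 3 — all ≤ 3.

3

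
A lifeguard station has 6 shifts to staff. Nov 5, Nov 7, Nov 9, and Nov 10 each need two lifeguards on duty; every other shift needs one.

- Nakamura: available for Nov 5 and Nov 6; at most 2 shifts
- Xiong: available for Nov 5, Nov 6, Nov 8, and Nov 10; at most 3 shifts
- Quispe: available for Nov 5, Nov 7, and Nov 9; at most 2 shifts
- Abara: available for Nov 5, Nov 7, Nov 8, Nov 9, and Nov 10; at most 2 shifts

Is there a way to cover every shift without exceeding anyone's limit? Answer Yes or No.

No

Shifts {Nov 7, Nov 9, Nov 10} need 6 worker-slots in total, but the lifeguards available for any of those shifts (Xiong, Quispe, and Abara) can supply at most 5 among them. So no valid schedule exists.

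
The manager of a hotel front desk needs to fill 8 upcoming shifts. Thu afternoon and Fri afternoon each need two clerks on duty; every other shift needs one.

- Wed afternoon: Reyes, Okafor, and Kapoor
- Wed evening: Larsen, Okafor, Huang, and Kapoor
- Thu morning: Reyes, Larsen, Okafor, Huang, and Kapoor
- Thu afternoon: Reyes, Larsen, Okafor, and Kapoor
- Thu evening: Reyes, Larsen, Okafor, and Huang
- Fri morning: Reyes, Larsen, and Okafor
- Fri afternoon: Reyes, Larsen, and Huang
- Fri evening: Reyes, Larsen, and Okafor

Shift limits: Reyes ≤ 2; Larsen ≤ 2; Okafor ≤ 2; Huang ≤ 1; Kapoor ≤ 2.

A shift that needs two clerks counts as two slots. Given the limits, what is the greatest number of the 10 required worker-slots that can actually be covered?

Total capacity across all clerks is 2+2+2+1+2 = 9, and 10 slots are needed, so at most 9 can be filled.
An assignment achieving 9: Wed afternoon→Reyes, Wed evening→Okafor, Thu morning→Kapoor, Thu afternoon→Okafor+Kapoor, Fri morning→Reyes, Fri afternoon→Larsen+Huang, Fri evening→Larsen.
Loads: Reyes 2/2, Larsen 2/2, Okafor 2/2, Huang 1/1, Kapoor 2/2.

9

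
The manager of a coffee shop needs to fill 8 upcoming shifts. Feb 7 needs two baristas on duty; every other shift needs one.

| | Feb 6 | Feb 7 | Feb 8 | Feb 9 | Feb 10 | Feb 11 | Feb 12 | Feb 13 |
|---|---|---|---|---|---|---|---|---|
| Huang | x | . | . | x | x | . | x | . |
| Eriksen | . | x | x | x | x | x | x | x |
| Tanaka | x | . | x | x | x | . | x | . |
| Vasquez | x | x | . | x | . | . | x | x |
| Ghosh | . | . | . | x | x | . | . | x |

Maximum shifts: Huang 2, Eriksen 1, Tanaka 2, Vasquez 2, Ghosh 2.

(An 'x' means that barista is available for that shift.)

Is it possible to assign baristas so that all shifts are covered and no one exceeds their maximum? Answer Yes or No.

No

Total capacity is 9 and 9 slots are needed, so capacity alone doesn't rule it out.
Shifts {Feb 7, Feb 11} need 3 worker-slots in total, but the baristas available for any of those shifts (Eriksen and Vasquez) can supply at most 2 among them. So no valid schedule exists.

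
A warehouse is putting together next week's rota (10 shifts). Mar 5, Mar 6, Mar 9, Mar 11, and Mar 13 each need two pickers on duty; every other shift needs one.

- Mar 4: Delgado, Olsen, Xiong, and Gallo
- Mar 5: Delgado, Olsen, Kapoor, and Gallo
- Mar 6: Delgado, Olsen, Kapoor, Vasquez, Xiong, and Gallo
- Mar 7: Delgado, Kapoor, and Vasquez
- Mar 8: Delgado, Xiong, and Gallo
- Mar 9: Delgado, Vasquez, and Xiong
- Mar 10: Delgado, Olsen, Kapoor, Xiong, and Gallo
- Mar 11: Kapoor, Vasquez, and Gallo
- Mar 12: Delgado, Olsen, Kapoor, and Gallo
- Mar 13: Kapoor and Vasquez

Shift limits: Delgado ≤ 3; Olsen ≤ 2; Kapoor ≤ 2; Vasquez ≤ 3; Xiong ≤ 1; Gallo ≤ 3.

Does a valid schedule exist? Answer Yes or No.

Total capacity is 3+2+2+3+1+3 = 14 but 15 worker-slots are needed — infeasible.

No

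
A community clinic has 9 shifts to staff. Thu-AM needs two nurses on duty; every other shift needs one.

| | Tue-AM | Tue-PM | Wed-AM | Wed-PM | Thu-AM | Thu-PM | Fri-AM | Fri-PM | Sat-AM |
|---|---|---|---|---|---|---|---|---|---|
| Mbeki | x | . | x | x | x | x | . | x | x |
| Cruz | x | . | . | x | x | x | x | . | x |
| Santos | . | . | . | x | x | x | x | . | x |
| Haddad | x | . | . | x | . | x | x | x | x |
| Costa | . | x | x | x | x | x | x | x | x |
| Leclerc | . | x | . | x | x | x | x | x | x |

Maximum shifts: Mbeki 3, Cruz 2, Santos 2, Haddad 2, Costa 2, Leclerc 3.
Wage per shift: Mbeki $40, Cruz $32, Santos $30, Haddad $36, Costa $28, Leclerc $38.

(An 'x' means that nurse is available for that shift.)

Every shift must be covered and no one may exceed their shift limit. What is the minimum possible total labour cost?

$328

Picking the cheapest available nurse for each shift independently would cost $286, but that ignores the shift limits.
An optimal schedule: Tue-AM→Cruz, Tue-PM→Costa, Wed-AM→Costa, Wed-PM→Santos, Thu-AM→Cruz+Leclerc, Thu-PM→Haddad, Fri-AM→Santos, Fri-PM→Haddad, Sat-AM→Leclerc.
Total: 32 + 28 + 28 + 30 + 32 + 38 + 36 + 30 + 36 + 38 = $328.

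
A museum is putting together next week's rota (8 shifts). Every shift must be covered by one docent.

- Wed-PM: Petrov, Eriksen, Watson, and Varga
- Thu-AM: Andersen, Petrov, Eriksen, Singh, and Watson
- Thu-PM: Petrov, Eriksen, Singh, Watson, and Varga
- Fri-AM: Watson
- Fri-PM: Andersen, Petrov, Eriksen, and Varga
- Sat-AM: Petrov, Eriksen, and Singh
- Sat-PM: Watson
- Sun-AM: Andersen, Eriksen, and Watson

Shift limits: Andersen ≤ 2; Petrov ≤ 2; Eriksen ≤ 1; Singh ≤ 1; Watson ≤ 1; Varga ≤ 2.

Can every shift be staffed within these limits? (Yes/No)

Total capacity is 9 and 8 slots are needed, so capacity alone doesn't rule it out.
Shifts {Fri-AM, Sat-PM} need 2 worker-slots in total, but the docents available for any of those shifts (Watson) can supply at most 1 among them. So no valid schedule exists.

No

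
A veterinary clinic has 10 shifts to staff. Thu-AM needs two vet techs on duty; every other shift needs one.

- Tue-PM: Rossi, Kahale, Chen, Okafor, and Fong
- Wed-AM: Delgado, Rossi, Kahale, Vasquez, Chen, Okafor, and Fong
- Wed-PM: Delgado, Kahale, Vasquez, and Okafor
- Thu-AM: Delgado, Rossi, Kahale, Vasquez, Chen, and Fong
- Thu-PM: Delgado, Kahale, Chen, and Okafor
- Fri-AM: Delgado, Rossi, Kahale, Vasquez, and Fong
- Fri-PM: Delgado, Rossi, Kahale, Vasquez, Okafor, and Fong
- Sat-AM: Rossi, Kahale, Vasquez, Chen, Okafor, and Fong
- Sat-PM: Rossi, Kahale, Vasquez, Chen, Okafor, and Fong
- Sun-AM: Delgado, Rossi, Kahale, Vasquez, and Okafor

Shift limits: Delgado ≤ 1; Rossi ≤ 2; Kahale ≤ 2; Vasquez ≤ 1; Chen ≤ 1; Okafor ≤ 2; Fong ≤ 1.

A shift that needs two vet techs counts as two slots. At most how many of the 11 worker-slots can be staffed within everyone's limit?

Total capacity across all vet techs is 1+2+2+1+1+2+1 = 10, and 11 slots are needed, so at most 10 can be filled.
An assignment achieving 10: Tue-PM→Rossi, Wed-PM→Delgado, Thu-AM→Vasquez+Chen, Thu-PM→Kahale, Fri-AM→Rossi, Fri-PM→Okafor, Sat-AM→Okafor, Sat-PM→Fong, Sun-AM→Kahale.
Loads: Delgado 1/1, Rossi 2/2, Kahale 2/2, Vasquez 1/1, Chen 1/1, Okafor 2/2, Fong 1/1.

10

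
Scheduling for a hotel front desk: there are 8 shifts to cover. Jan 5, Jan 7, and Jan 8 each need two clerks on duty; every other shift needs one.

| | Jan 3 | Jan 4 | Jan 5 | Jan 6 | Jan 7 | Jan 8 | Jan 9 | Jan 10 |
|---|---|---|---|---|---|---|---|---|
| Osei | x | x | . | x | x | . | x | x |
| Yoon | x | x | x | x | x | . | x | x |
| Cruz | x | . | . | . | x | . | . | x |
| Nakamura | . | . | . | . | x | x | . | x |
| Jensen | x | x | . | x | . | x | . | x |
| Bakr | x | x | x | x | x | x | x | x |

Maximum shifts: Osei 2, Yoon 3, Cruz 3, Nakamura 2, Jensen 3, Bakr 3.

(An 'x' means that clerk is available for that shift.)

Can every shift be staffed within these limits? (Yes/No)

Jan 5 can only be covered by Yoon and Bakr, so that assignment is forced.
One valid schedule: Jan 3→Yoon, Jan 4→Osei, Jan 5→Yoon+Bakr, Jan 6→Yoon, Jan 7→Cruz+Nakamura, Jan 8→Nakamura+Jensen, Jan 9→Osei, Jan 10→Cruz.
Loads: Osei 2/2, Yoon 3/3, Cruz 2/3, Nakamura 2/2, Jensen 1/3, Bakr 1/3 — all within limits.

Yes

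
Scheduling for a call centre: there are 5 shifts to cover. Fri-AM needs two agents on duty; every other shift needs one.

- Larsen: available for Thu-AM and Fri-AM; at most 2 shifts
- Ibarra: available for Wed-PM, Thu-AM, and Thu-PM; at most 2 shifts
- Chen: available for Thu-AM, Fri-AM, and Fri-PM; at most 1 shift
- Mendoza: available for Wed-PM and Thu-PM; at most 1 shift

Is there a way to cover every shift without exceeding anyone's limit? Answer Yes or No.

Total capacity is 6 and 6 slots are needed, so capacity alone doesn't rule it out.
Shifts {Fri-AM, Fri-PM} need 3 worker-slots in total, but the agents available for any of those shifts (Larsen and Chen) can supply at most 2 among them. So no valid schedule exists.

No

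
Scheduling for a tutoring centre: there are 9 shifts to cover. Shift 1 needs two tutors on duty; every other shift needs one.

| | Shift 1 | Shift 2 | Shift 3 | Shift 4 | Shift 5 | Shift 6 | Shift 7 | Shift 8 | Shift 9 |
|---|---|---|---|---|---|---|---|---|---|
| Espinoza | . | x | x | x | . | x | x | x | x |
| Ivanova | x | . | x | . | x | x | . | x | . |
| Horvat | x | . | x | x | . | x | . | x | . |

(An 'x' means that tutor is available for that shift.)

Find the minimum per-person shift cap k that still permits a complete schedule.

With 3 tutors and 10 worker-slots to fill, someone must work at least ⌈10/3⌉ = 4 shifts, so k ≥ 4.
k = 4 works: Shift 1→Ivanova+Horvat, Shift 2→Espinoza, Shift 3→Ivanova, Shift 4→Espinoza, Shift 5→Ivanova, Shift 6→Ivanova, Shift 7→Espinoza, Shift 8→Horvat, Shift 9→Espinoza.
Loads: Espinoza 4, Ivanova 4, Horvat 2 — all ≤ 4.

4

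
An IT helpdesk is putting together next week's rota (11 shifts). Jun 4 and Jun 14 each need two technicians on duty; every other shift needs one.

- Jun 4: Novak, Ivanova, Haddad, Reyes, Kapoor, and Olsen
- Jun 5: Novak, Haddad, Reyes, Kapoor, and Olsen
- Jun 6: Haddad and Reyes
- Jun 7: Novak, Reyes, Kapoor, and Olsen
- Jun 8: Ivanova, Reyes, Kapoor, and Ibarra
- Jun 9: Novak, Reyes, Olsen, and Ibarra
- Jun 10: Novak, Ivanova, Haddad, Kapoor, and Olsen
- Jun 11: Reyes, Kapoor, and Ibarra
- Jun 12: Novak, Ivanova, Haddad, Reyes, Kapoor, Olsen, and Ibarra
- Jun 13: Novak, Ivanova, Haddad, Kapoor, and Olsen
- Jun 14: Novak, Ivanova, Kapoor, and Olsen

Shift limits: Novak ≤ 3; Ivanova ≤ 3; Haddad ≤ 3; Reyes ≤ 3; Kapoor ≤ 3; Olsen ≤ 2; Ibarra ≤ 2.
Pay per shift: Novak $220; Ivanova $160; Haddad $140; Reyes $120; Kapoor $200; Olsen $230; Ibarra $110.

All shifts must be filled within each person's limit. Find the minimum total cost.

$1880

Picking the cheapest available technician for each shift independently would cost $1700, but that ignores the shift limits.
An optimal schedule: Jun 4→Ivanova+Kapoor, Jun 5→Haddad, Jun 6→Reyes, Jun 7→Reyes, Jun 8→Ibarra, Jun 9→Reyes, Jun 10→Haddad, Jun 11→Ibarra, Jun 12→Ivanova, Jun 13→Haddad, Jun 14→Ivanova+Kapoor.
Total: 160 + 200 + 140 + 120 + 120 + 110 + 120 + 140 + 110 + 160 + 140 + 160 + 200 = $1880.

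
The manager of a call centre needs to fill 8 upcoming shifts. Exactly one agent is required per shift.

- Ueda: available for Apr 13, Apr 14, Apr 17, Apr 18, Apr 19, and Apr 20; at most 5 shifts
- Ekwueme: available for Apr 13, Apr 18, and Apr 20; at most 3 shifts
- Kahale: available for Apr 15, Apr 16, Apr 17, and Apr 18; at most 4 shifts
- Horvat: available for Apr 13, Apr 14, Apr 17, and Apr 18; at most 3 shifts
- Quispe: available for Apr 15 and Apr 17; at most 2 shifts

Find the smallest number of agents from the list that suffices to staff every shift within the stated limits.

2

8 slots to fill and no one can take more than 5, so at least ⌈8/5⌉ = 2 agents are needed.
Ueda and Kahale alone can cover everything: Apr 13→Ueda, Apr 14→Ueda, Apr 15→Kahale, Apr 16→Kahale, Apr 17→Ueda, Apr 18→Kahale, Apr 19→Ueda, Apr 20→Ueda.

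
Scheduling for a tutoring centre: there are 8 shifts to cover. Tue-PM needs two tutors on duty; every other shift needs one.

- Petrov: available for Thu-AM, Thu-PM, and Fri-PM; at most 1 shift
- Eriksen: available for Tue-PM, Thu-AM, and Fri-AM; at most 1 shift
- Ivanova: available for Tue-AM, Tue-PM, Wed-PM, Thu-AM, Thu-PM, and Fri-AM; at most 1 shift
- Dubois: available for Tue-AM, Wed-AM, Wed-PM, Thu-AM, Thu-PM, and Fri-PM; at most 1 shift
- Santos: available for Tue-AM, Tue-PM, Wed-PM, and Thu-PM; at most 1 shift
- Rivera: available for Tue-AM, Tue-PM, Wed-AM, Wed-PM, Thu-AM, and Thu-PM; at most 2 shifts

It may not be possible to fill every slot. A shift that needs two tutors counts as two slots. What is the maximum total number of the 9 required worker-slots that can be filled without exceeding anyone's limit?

7

Total capacity across all tutors is 1+1+1+1+1+2 = 7, and 9 slots are needed, so at most 7 can be filled.
An assignment achieving 7: Tue-AM→Ivanova, Tue-PM→Santos+Rivera, Wed-AM→Dubois, Wed-PM→Rivera, Fri-AM→Eriksen, Fri-PM→Petrov.
Loads: Petrov 1/1, Eriksen 1/1, Ivanova 1/1, Dubois 1/1, Santos 1/1, Rivera 2/2.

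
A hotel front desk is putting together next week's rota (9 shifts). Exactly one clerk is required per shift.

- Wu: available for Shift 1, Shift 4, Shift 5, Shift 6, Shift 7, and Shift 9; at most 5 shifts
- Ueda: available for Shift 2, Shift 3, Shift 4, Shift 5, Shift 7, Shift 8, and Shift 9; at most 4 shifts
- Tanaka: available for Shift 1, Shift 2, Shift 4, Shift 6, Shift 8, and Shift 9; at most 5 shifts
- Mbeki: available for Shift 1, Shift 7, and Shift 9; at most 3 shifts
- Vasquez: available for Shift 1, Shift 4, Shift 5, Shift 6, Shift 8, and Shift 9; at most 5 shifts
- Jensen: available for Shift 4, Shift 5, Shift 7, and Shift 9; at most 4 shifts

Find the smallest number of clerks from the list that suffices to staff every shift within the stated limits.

9 slots to fill and no one can take more than 5, so at least ⌈9/5⌉ = 2 clerks are needed.
Wu and Ueda alone can cover everything: Shift 1→Wu, Shift 2→Ueda, Shift 3→Ueda, Shift 4→Wu, Shift 5→Wu, Shift 6→Wu, Shift 7→Wu, Shift 8→Ueda, Shift 9→Ueda.

2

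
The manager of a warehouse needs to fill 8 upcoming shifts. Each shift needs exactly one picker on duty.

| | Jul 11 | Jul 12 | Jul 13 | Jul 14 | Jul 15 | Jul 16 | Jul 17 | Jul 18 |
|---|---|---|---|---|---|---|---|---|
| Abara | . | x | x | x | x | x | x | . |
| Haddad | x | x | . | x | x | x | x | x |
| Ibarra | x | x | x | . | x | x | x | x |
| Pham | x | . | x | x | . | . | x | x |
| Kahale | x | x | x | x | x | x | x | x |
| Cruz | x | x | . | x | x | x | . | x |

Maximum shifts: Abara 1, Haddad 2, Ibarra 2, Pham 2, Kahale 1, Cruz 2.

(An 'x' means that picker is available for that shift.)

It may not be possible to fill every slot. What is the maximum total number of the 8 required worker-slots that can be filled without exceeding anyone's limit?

Total capacity across all pickers is 1+2+2+2+1+2 = 10, and 8 slots are needed, so at most 8 can be filled.
An assignment achieving 8: Jul 11→Haddad, Jul 12→Haddad, Jul 13→Abara, Jul 14→Pham, Jul 15→Ibarra, Jul 16→Ibarra, Jul 17→Pham, Jul 18→Kahale.
Loads: Abara 1/1, Haddad 2/2, Ibarra 2/2, Pham 2/2, Kahale 1/1, Cruz 0/2.

8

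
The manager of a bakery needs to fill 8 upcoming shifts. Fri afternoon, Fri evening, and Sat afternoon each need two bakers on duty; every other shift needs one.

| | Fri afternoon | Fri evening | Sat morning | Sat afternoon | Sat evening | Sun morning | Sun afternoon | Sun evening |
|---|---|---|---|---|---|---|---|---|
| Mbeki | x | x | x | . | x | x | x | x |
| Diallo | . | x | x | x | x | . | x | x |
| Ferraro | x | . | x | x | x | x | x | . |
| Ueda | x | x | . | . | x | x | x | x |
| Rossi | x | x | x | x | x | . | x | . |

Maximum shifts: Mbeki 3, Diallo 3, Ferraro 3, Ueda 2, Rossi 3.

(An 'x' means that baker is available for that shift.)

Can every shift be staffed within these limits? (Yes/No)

Yes

One valid schedule: Fri afternoon→Ferraro+Ueda, Fri evening→Ueda+Rossi, Sat morning→Mbeki, Sat afternoon→Diallo+Ferraro, Sat evening→Diallo, Sun morning→Mbeki, Sun afternoon→Diallo, Sun evening→Mbeki.
Loads: Mbeki 3/3, Diallo 3/3, Ferraro 2/3, Ueda 2/2, Rossi 1/3 — all within limits.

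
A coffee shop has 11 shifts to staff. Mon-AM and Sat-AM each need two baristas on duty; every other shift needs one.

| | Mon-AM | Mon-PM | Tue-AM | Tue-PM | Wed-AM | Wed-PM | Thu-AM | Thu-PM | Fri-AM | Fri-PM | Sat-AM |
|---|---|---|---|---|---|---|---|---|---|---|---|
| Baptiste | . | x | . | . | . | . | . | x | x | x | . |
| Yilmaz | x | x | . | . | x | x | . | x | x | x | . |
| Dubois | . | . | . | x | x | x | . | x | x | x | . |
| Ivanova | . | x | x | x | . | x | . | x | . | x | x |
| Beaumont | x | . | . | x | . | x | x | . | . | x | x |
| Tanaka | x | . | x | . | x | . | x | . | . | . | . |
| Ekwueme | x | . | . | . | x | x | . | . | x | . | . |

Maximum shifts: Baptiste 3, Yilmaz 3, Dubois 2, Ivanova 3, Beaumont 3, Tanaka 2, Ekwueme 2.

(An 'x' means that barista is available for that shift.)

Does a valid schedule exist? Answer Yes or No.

Yes

Sat-AM can only be covered by Ivanova and Beaumont, so that assignment is forced.
One valid schedule: Mon-AM→Beaumont+Tanaka, Mon-PM→Baptiste, Tue-AM→Ivanova, Tue-PM→Dubois, Wed-AM→Yilmaz, Wed-PM→Yilmaz, Thu-AM→Beaumont, Thu-PM→Baptiste, Fri-AM→Baptiste, Fri-PM→Yilmaz, Sat-AM→Ivanova+Beaumont.
Loads: Baptiste 3/3, Yilmaz 3/3, Dubois 1/2, Ivanova 2/3, Beaumont 3/3, Tanaka 1/2, Ekwueme 0/2 — all within limits.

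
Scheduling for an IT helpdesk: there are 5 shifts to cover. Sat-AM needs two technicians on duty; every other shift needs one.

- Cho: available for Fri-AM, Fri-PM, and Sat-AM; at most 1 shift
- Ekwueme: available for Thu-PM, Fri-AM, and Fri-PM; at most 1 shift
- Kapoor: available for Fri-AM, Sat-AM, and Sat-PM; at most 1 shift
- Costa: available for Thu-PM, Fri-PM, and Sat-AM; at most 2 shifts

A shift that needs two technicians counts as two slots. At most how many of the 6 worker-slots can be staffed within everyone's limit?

Total capacity across all technicians is 1+1+1+2 = 5, and 6 slots are needed, so at most 5 can be filled.
An assignment achieving 5: Thu-PM→Ekwueme, Fri-AM→Cho, Fri-PM→Costa, Sat-AM→Costa, Sat-PM→Kapoor.
Loads: Cho 1/1, Ekwueme 1/1, Kapoor 1/1, Costa 2/2.

5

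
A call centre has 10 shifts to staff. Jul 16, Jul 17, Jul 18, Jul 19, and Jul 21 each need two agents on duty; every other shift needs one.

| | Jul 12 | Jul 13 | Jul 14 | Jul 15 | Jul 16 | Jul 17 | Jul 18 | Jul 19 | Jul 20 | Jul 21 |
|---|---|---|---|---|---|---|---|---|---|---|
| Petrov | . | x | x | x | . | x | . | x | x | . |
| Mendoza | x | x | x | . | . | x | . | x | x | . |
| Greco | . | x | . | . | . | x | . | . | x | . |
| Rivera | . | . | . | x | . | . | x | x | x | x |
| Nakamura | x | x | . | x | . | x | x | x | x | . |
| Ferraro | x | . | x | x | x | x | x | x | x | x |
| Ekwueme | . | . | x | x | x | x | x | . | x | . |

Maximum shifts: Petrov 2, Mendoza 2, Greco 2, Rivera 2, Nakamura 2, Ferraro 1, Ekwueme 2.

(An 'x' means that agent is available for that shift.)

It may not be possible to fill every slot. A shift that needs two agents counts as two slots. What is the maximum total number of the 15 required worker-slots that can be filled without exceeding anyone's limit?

Total capacity across all agents is 2+2+2+2+2+1+2 = 13, and 15 slots are needed, so at most 13 can be filled.
An assignment achieving 13: Jul 12→Mendoza, Jul 13→Petrov, Jul 14→Petrov, Jul 15→Nakamura, Jul 16→Ferraro+Ekwueme, Jul 17→Greco+Ekwueme, Jul 18→Rivera+Nakamura, Jul 19→Mendoza, Jul 20→Greco, Jul 21→Rivera.
Loads: Petrov 2/2, Mendoza 2/2, Greco 2/2, Rivera 2/2, Nakamura 2/2, Ferraro 1/1, Ekwueme 2/2.

13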